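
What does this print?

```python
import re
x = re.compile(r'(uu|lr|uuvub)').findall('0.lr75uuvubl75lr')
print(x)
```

['lr', 'uu', 'lr']

Alternation isn't longest-match — the leftmost alternative that fits at this position is chosen.
Matches: at [2:4] match 'lr', group 1 = 'lr'; at [6:8] match 'uu', group 1 = 'uu'; at [14:16] match 'lr', group 1 = 'lr'.
With a single group, `findall` returns only what that group captured — 3 items.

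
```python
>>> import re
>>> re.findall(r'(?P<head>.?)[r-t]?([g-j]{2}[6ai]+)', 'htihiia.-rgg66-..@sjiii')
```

[('h', 'ihiia'), ('-', 'gg66'), ('@', 'jiii')]

The pattern matches optionally any character (captured as 'head'); then optionally a character in [r-t]; then exactly 2 of a character in [g-j], then one or more of one of [6ai] (captured).
Scanning left to right: at [0:7] match 'htihiia', groups = ('h', 'ihiia'); at [8:14] match '-rgg66', groups = ('-', 'gg66'); at [17:23] match '@sjiii', groups = ('@', 'jiii').
Multiple groups make `findall` return tuples — one 2-tuple for each match.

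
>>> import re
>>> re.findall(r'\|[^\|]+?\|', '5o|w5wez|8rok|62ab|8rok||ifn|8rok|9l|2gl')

['|w5wez|', '|62ab|', '|ifn|', '|9l|']

Matches: at [2:9] → '|w5wez|'; at [13:19] → '|62ab|'; at [24:29] → '|ifn|'; at [33:37] → '|9l|'.
No capturing groups, so `findall` returns the 4 full match strings.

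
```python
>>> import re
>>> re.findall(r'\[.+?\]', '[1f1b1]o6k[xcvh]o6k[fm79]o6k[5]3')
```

A non-greedy quantifier consumes as few characters as it can — just enough that the remainder of the pattern still matches from where it stops; whatever follows it matches normally.
Matches: at [0:7] → '[1f1b1]'; at [10:16] → '[xcvh]'; at [19:25] → '[fm79]'; at [28:31] → '[5]'.
Since nothing is captured, `findall` lists the 4 matched substrings directly.

['[1f1b1]', '[xcvh]', '[fm79]', '[5]']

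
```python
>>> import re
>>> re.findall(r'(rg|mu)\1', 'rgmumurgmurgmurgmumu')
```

['mu', 'mu']

A backreference is literal: `\1` must see the identical characters the first group matched.
Matches: at [2:6] match 'mumu', group 1 = 'mu'; at [16:20] match 'mumu', group 1 = 'mu'.
Because there's exactly one group, `findall` drops the full match and keeps group 1 from each hit.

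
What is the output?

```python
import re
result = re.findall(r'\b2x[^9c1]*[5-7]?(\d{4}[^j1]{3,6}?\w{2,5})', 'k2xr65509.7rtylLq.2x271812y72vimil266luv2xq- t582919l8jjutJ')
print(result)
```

['1812y72vimil']

This matches a word boundary (`\b`, zero-width); then the literal '2x', then zero or more of any character except [9c1], then optionally a character in [5-7]; then exactly 4 of a digit, then 3 to 6 of any character except [j1] (lazy), then 2 to 5 of a word character (captured).
Scanning left to right: at [18:34] match '2x271812y72vimil', group 1 = '1812y72vimil'.
One capturing group, so `findall` returns just the captured substring from the one match — 1 in all.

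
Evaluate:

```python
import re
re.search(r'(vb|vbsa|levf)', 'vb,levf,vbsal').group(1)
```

`re.search` scans for the first position where the pattern succeeds.
The match spans [0:2] → 'vb'.
Captured: group 1 = 'vb'.

'vb'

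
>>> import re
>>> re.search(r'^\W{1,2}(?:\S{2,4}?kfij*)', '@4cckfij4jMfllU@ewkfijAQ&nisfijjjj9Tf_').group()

'@4cckfij'

The match spans [0:8] → '@4cckfij'.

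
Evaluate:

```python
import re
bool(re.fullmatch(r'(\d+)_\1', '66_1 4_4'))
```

False

The backreference `\1` re-matches whatever the first group consumed, character for character.
For `fullmatch`, every character of the input must be accounted for by the pattern.
Here the pattern can't cover the whole string, so the call returns None, and `bool(None)` is False.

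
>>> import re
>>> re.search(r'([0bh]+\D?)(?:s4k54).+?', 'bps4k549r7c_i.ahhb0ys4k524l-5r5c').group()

Pattern: one or more of one of [0bh], then optionally a non-digit (captured); then the literal 's4k', then the literal '54' (non-capturing group); then one or more of any character (lazy).
With the lazy modifier that quantifier settles for the fewest repetitions that let the rest of the pattern succeed (the atoms after it are unaffected and can still be greedy).
`search` walks the string left to right and returns the first match it finds.
The match spans [0:8] → 'bps4k549'.
Captured: group 1 = 'bp'.

'bps4k549'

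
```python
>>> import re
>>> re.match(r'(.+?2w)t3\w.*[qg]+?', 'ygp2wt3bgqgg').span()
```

Pattern: one or more of any character (lazy), then the literal '2w' (captured); then the literal 't3', then a word character; then zero or more of any character, then one or more of one of [qg] (lazy).
With `match`, the pattern is implicitly anchored at the beginning.
The match spans [0:12] → 'ygp2wt3bgqgg'.
Captured: group 1 = 'ygp2w'.

(0, 12)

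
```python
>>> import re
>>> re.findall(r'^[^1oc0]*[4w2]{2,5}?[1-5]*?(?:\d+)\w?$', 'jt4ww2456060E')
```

['jt4ww2456060E']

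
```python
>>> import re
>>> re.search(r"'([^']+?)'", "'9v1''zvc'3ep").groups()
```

The match spans [0:5] → "'9v1'".
Captured: group 1 = '9v1'.

('9v1',)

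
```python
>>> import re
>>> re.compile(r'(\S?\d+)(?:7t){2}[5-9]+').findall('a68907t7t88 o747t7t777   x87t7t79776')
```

Because there's exactly one group, `findall` drops the full match and keeps group 1 from each hit.

['a6890', 'o74', 'x8']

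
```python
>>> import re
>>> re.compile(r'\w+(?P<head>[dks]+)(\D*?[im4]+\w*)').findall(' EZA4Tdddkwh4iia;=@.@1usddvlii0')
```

[('k', 'wh4iia'), ('d', 'vlii0')]

The pattern matches one or more of a word character; then one or more of one of [dks] (captured as 'head'); then zero or more of a non-digit (lazy), then one or more of one of [im4], then zero or more of a word character (captured).
Walking the string: at [1:16] match 'EZA4Tdddkwh4iia', groups = ('k', 'wh4iia'); at [21:31] match '1usddvlii0', groups = ('d', 'vlii0').
2 groups means each result is a tuple of 2 captured strings — 2 here.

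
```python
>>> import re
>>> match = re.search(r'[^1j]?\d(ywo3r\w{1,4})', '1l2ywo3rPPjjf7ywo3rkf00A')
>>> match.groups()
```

This matches optionally any character except [1j], then a digit; then the literal 'yw', then the literal 'o3r', then 1 to 4 of a word character (captured).
`search` walks the string left to right and returns the first match it finds.
The match spans [1:12] → 'l2ywo3rPPjj'.
Captured: group 1 = 'ywo3rPPjj'.

('ywo3rPPjj',)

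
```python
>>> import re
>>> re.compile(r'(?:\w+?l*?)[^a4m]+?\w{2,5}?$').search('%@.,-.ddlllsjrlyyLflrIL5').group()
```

'ddlllsjrlyyLflrIL5'

Pattern: one or more of a word character (lazy), then zero or more of a literal 'l' (lazy) (non-capturing group); then one or more of any character except [a4m] (lazy); then 2 to 5 of a word character (lazy); then anchored at the end.
Unlike `match`, `search` isn't anchored — it looks for the pattern anywhere in the string.
The match spans [6:24] → 'ddlllsjrlyyLflrIL5'.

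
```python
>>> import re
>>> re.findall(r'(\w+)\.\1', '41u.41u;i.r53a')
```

`\1` is not a pattern — it's the concrete string captured by group 1, re-applied verbatim.
With a single group, `findall` returns only what that group captured — 1 item.

['41u']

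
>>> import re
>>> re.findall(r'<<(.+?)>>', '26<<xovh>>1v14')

['xovh']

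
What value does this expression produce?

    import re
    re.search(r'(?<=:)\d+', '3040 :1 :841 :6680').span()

(6, 7)

The positive lookaround only admits positions where the adjacent text matches; those characters stay outside the span.
Unlike `match`, `search` isn't anchored — it looks for the pattern anywhere in the string.
The match spans [6:7] → '1'.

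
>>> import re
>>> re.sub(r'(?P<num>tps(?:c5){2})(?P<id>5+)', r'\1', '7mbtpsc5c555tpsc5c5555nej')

'7mbtpsc5c5tpsc5c5nej'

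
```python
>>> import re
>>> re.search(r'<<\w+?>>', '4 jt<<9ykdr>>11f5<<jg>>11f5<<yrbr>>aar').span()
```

(4, 13)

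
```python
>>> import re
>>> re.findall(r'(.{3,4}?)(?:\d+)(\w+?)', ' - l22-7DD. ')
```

Pattern: 3 to 4 of any character (lazy) (captured); then one or more of a digit (non-capturing group); then one or more of a word character (lazy) (captured).
`findall` packs the 2 group values into a tuple for every match.

[(' - l', '2')]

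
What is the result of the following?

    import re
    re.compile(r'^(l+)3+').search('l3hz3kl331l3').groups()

The pattern matches anchored at the start of the string; then one or more of a literal 'l' (captured); then one or more of a literal '3'.
`search` walks the string left to right and returns the first match it finds.
The match spans [0:2] → 'l3'.
Captured: group 1 = 'l'.

('l',)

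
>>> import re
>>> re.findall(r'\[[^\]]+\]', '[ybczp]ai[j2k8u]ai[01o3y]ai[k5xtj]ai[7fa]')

No capturing groups, so `findall` returns the 5 full match strings.

['[ybczp]', '[j2k8u]', '[01o3y]', '[k5xtj]', '[7fa]']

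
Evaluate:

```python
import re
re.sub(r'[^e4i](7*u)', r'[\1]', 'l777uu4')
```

The pattern matches any character except [e4i]; then zero or more of the literal '7', then a literal 'u' (captured).
Matches: at [0:5] → 'l777u'.
Each match is replaced using the text its own group 1 captured.

'[777u]u4'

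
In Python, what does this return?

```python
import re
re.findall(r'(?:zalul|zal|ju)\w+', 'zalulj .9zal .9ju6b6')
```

`findall` yields the raw match text (2 of them) because the pattern has no groups.

['zalulj', 'ju6b6']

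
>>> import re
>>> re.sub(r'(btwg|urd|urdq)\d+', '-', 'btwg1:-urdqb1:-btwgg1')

'-:-urdqb1:-btwgg1'

Matches: at [0:5] → 'btwg1'.
`sub` substitutes '-' at each match site.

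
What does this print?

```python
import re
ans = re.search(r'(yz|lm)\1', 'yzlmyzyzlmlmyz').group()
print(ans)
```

`\1` is not a pattern — it's the concrete string captured by group 1, re-applied verbatim.
`re.search` scans for the first position where the pattern succeeds.
The match spans [4:8] → 'yzyz'.
Captured: group 1 = 'yz'.

yzyz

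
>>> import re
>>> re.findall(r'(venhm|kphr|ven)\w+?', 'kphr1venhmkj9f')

Branches in `(...|...)` are attempted left-to-right; the first branch that allows the whole pattern to succeed is taken.
`findall` collects group 1 from each match (2 total).

['kphr', 'venhm']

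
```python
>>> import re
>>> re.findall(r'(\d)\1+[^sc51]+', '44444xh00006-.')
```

`\1` has to match the exact text group 1 already captured.
Matches: at [0:14] match '44444xh00006-.', group 1 = '4'.
Because there's exactly one group, `findall` drops the full match and keeps group 1 from the one hit.

['4']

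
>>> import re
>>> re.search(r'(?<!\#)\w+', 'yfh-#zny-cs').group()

'yfh'

A negative assertion filters positions out without eating any characters.
The match spans [0:3] → 'yfh'.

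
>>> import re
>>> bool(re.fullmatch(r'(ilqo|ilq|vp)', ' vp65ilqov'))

False

For `fullmatch`, every character of the input must be accounted for by the pattern.
Here there's no way to consume every character, so the call returns None, and `bool(None)` is False.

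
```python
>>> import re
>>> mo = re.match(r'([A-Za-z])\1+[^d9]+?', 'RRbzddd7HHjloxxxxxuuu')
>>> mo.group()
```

`\1` is not a pattern — it's the concrete string captured by group 1, re-applied verbatim.
With `match`, the pattern is implicitly anchored at the beginning.
The match spans [0:3] → 'RRb'.
Captured: group 1 = 'R'.

'RRb'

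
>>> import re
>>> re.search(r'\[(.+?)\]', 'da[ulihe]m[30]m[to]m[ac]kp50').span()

(2, 9)

A `+?`/`*?`/`{m,n}?` starts at its minimum and grows only as far as needed for what follows to match.
`re.search` tries every starting position until one works.
The match spans [2:9] → '[ulihe]'.
Captured: group 1 = 'ulihe'.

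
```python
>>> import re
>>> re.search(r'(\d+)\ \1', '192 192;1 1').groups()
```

('192',)

The match spans [0:7] → '192 192'.
Captured: group 1 = '192'.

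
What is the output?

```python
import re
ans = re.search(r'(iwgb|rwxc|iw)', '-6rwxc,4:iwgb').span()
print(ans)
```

(2, 6)

The match spans [2:6] → 'rwxc'.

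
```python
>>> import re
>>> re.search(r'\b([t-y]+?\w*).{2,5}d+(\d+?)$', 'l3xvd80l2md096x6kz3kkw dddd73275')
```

None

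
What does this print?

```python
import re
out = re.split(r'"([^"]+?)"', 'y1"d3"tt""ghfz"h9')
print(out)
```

Matches to split on: at [2:6] → '"d3"'; at [9:15] → '"ghfz"'.
With a capturing group present, the delimiter's captured portion is kept in the result list.

['y1', 'd3', 'tt"', 'ghfz', 'h9']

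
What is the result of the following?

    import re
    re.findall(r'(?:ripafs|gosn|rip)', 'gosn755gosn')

['gosn', 'gosn']

`findall` yields the raw match text (2 of them) because the pattern has no groups.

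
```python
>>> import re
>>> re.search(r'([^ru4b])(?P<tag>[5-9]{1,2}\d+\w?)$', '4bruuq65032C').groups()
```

('q', '65032C')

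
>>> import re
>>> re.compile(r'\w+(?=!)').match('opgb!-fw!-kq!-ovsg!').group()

'opgb'

`re.match` won't scan ahead — the pattern has to work from the very first character.
The match spans [0:4] → 'opgb'.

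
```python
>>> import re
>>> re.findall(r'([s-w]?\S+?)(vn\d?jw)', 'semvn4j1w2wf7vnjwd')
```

[('semvn4j1w2wf7', 'vnjw')]

Pattern: optionally a character in [s-w], then one or more of a non-whitespace character (lazy) (captured); then the literal 'vn', then optionally a digit, then the literal 'jw' (captured).
Multiple groups make `findall` return tuples — one 2-tuple for the one match.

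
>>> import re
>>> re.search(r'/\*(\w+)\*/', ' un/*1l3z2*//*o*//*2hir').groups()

('1l3z2',)

`re.search` scans for the first position where the pattern succeeds.
The match spans [3:12] → '/*1l3z2*/'.
Captured: group 1 = '1l3z2'.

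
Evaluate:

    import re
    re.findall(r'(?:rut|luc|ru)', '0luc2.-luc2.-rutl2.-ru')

['luc', 'luc', 'rut', 'ru']

Alternation isn't longest-match — the leftmost alternative that fits at this position is chosen.
Matches: at [1:4] → 'luc'; at [7:10] → 'luc'; at [13:16] → 'rut'; at [20:22] → 'ru'.
No capturing groups, so `findall` returns the 4 full match strings.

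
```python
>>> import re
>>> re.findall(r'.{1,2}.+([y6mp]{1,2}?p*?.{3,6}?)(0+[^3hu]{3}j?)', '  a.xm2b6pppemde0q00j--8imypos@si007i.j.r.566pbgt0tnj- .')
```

This matches 1 to 2 of any character, then one or more of any character; then 1 to 2 of one of [y6mp] (lazy), then zero or more of a literal 'p' (lazy), then 3 to 6 of any character (lazy) (captured); then one or more of the literal '0', then exactly 3 of any character except [3hu], then optionally the literal 'j' (captured).
Scanning left to right: at [0:53] match '  a.xm2b6pppemde0q00j--8imypos@si007i.j.r.566pbgt0tnj', groups = ('pbgt', '0tnj').
2 groups means the one result is a tuple of 2 captured strings — 1 here.

[('pbgt', '0tnj')]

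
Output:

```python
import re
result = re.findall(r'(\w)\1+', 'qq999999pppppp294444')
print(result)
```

['q', '9', 'p', '4']

A backreference is literal: `\1` must see the identical characters the first group matched.
Scanning left to right: at [0:2] match 'qq', group 1 = 'q'; at [2:8] match '999999', group 1 = '9'; at [8:14] match 'pppppp', group 1 = 'p'; at [16:20] match '4444', group 1 = '4'.
Because there's exactly one group, `findall` drops the full match and keeps group 1 from each hit.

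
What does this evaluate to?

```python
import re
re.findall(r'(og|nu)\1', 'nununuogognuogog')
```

After group 1 captures some text, `\1` only succeeds where that same text appears again.
One capturing group, so `findall` returns just the captured substring from each match — 3 in all.

['nu', 'og', 'og']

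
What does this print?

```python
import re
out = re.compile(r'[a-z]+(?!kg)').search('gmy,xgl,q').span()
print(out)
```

(0, 3)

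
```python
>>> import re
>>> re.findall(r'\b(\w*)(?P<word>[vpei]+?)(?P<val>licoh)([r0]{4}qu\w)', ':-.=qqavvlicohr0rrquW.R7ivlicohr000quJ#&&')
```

[('qqav', 'v', 'licoh', 'r0rrquW'), ('R7i', 'v', 'licoh', 'r000quJ')]

This matches a word boundary (`\b`, zero-width); then zero or more of a word character (captured); then one or more of one of [vpei] (lazy) (captured as 'word'); then the literal 'lic', then the literal 'oh' (captured as 'val'); then exactly 4 of one of [r0], then the literal 'qu', then a word character (captured).
Scanning left to right: at [4:21] match 'qqavvlicohr0rrquW', groups = ('qqav', 'v', 'licoh', 'r0rrquW'); at [22:38] match 'R7ivlicohr000quJ', groups = ('R7i', 'v', 'licoh', 'r000quJ').
Multiple groups make `findall` return tuples — one 4-tuple for each match.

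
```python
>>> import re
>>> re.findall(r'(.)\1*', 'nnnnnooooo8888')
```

['n', 'o', '8']

`\1` is not a pattern — it's the concrete string captured by group 1, re-applied verbatim.
Walking the string: at [0:5] match 'nnnnn', group 1 = 'n'; at [5:10] match 'ooooo', group 1 = 'o'; at [10:14] match '8888', group 1 = '8'.
`findall` collects group 1 from each match (3 total).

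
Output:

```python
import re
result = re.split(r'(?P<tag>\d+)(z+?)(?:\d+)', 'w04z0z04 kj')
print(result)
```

['w', '04', 'z', 'z04 kj']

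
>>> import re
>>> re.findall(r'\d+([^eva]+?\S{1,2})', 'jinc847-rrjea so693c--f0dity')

The pattern matches one or more of a digit; then one or more of any character except [eva] (lazy), then 1 to 2 of a non-whitespace character (captured).
Because the quantifier is non-greedy, it stops expanding at the earliest point where the rest of the pattern can succeed.
Scanning left to right: at [4:10] match '847-rr', group 1 = '-rr'; at [16:22] match '693c--', group 1 = 'c--'; at [23:27] match '0dit', group 1 = 'dit'.
`findall` collects group 1 from each match (3 total).

['-rr', 'c--', 'dit']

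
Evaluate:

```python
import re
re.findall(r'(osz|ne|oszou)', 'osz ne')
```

['osz', 'ne']

Matches: at [0:3] match 'osz', group 1 = 'osz'; at [4:6] match 'ne', group 1 = 'ne'.
`findall` collects group 1 from each match (2 total).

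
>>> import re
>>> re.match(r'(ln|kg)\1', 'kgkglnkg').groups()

After group 1 captures some text, `\1` only succeeds where that same text appears again.
`match` is anchored at position 0; if the pattern doesn't fit there, it returns None.
The match spans [0:4] → 'kgkg'.
Captured: group 1 = 'kg'.

('kg',)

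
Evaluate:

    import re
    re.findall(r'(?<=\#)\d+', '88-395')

[]

Because the assertion is zero-width, the text it checks is not consumed and won't appear in the result.
Since nothing is captured, `findall` lists the 0 matched substrings directly.
Nothing in the string satisfies the pattern, so the list is empty.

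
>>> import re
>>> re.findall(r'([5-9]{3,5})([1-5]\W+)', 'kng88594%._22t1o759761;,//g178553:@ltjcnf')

[('8859', '4%.'), ('75976', '1;,//'), ('7855', '3:@')]

The pattern matches 3 to 5 of a character in [5-9] (captured); then a character in [1-5], then one or more of a non-word character (captured).
Matches: at [3:10] match '88594%.', groups = ('8859', '4%.'); at [16:26] match '759761;,//', groups = ('75976', '1;,//'); at [28:35] match '78553:@', groups = ('7855', '3:@').
With 2 capturing groups, `findall` returns a 2-tuple per match.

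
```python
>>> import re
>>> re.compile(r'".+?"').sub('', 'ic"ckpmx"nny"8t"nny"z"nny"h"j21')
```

'icnnynnynnyj21'

The `?` after the quantifier makes it lazy — it takes as little as possible before letting the rest of the pattern try.
Each match is replaced by ''.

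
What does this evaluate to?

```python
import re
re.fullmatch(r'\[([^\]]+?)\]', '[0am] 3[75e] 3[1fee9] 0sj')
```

`fullmatch` succeeds only if the pattern covers the string from start to end.
Here there's no way to consume every character, so the call returns None.

None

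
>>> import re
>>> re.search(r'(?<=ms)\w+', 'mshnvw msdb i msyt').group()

'hnvw'

Because the assertion is zero-width, the text it checks is not consumed and won't appear in the result.
The match spans [2:6] → 'hnvw'.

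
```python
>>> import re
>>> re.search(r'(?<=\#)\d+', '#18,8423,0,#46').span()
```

(1, 3)

The `(?=…)`/`(?<=…)` assertion just peeks at neighbouring text; it doesn't advance the match position.
`re.search` scans for the first position where the pattern succeeds.
The match spans [1:3] → '18'.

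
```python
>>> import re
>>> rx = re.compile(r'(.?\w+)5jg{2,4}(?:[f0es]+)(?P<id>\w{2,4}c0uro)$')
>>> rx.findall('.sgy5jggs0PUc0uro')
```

[('.sgy', 'PUc0uro')]

Pattern: optionally any character, then one or more of a word character (captured); then the literal '5j', then 2 to 4 of a literal 'g'; then one or more of one of [f0es] (non-capturing group); then 2 to 4 of a word character, then the literal 'c0', then the literal 'uro' (captured as 'id'); then anchored at the end.
Matches: at [0:17] match '.sgy5jggs0PUc0uro', groups = ('.sgy', 'PUc0uro').
2 groups means the one result is a tuple of 2 captured strings — 1 here.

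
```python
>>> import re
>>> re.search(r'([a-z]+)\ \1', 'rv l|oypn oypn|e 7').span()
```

`\1` has to match the exact text group 1 already captured.
The match spans [5:14] → 'oypn oypn'.

(5, 14)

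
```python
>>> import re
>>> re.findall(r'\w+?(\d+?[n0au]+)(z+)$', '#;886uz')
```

[('86u', 'z')]

Pattern: one or more of a word character (lazy); then one or more of a digit (lazy), then one or more of one of [n0au] (captured); then one or more of a literal 'z' (captured); then anchored at the end.
A `+?`/`*?`/`{m,n}?` starts at its minimum and grows only as far as needed for what follows to match.
Walking the string: at [2:7] match '886uz', groups = ('86u', 'z').
`findall` packs the 2 group values into a tuple for every match.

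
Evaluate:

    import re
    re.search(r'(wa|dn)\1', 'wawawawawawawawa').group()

`\1` has to match the exact text group 1 already captured.
Unlike `match`, `search` isn't anchored — it looks for the pattern anywhere in the string.
The match spans [0:4] → 'wawa'.
Captured: group 1 = 'wa'.

'wawa'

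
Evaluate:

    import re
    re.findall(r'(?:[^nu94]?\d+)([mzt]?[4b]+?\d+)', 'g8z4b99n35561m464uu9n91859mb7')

['z4b99', 'm464', 'mb7']

This matches optionally any character except [nu94], then one or more of a digit (non-capturing group); then optionally one of [mzt], then one or more of one of [4b] (lazy), then one or more of a digit (captured).
Matches: at [0:7] match 'g8z4b99', group 1 = 'z4b99'; at [8:17] match '35561m464', group 1 = 'm464'; at [21:29] match '91859mb7', group 1 = 'mb7'.
With a single group, `findall` returns only what that group captured — 3 items.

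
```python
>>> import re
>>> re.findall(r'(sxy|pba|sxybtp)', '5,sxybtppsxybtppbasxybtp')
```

Alternation isn't longest-match — the leftmost alternative that fits at this position is chosen.
Walking the string: at [2:5] match 'sxy', group 1 = 'sxy'; at [9:12] match 'sxy', group 1 = 'sxy'; at [15:18] match 'pba', group 1 = 'pba'; at [18:21] match 'sxy', group 1 = 'sxy'.
Because there's exactly one group, `findall` drops the full match and keeps group 1 from each hit.

['sxy', 'sxy', 'pba', 'sxy']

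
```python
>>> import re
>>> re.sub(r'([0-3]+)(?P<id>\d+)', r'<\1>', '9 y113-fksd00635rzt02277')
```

`\1` in the replacement pulls in group 1's text for each match.

'9 y<11>-fksd<00>rzt<022>'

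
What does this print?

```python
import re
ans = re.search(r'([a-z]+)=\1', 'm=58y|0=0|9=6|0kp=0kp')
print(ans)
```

None

`\1` has to match the exact text group 1 already captured.
Unlike `match`, `search` isn't anchored — it looks for the pattern anywhere in the string.
Here nothing in the string fits, so the call returns None.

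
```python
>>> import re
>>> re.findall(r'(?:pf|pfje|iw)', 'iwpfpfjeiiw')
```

Alternation tries branches left to right and keeps the first one that lets the overall match succeed at that position.
`findall` yields the raw match text (4 of them) because the pattern has no groups.

['iw', 'pf', 'pf', 'iw']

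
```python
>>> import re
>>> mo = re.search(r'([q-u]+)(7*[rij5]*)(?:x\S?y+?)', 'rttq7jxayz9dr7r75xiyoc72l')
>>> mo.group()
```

'rttq7jxay'

The pattern matches one or more of a character in [q-u] (captured); then zero or more of the literal '7', then zero or more of one of [rij5] (captured); then the literal 'x', then optionally a non-whitespace character, then one or more of the literal 'y' (lazy) (non-capturing group).
The match spans [0:9] → 'rttq7jxay'.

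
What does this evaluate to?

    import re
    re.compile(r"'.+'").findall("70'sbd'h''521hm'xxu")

Matches: at [2:16] → "'sbd'h''521hm'".
Since nothing is captured, `findall` lists the 1 matched substring directly.

["'sbd'h''521hm'"]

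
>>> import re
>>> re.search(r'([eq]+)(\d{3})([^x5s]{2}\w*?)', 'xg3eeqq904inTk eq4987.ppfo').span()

The `?` after the quantifier makes it lazy — it takes as little as possible before letting the rest of the pattern try.
The match spans [3:12] → 'eeqq904in'.

(3, 12)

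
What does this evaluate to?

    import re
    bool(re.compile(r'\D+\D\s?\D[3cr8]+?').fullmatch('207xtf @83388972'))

Pattern: one or more of a non-digit, then a non-digit, then optionally whitespace; then a non-digit, then one or more of one of [3cr8] (lazy).
For `fullmatch`, every character of the input must be accounted for by the pattern.
Here the string isn't matched end-to-end, so the call returns None, and `bool(None)` is False.

False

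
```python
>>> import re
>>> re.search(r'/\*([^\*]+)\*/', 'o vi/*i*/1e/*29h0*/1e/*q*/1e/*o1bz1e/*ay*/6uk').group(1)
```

The match spans [4:9] → '/*i*/'.
Captured: group 1 = 'i'.

'i'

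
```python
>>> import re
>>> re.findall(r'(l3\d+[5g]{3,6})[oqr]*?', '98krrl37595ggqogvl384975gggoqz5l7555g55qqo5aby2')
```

Pattern: the literal 'l3', then one or more of a digit, then 3 to 6 of one of [5g] (captured); then zero or more of one of [oqr] (lazy).
Scanning left to right: at [5:13] match 'l37595gg', group 1 = 'l37595gg'; at [17:27] match 'l384975ggg', group 1 = 'l384975ggg'.
Because there's exactly one group, `findall` drops the full match and keeps group 1 from each hit.

['l37595gg', 'l384975ggg']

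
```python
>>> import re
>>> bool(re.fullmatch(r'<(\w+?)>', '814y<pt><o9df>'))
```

False

For `fullmatch`, every character of the input must be accounted for by the pattern.
Here the string isn't matched end-to-end, so the call returns None, and `bool(None)` is False.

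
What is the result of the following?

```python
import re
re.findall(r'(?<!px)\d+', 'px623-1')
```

The negative lookaround is zero-width — it rules out positions where the adjacent text would match, without consuming anything.
`findall` yields the raw match text (2 of them) because the pattern has no groups.

['23', '1']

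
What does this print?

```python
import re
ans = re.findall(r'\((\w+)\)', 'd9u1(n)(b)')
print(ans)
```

['n', 'b']

Walking the string: at [4:7] match '(n)', group 1 = 'n'; at [7:10] match '(b)', group 1 = 'b'.
One capturing group, so `findall` returns just the captured substring from each match — 2 in all.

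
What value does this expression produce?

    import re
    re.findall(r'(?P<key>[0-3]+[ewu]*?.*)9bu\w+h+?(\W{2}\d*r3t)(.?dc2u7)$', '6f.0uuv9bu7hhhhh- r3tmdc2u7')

This matches one or more of a character in [0-3], then zero or more of one of [ewu] (lazy), then zero or more of any character (captured as 'key'); then the literal '9bu', then one or more of a word character, then one or more of the literal 'h' (lazy); then exactly 2 of a non-word character, then zero or more of a digit, then the literal 'r3t' (captured); then optionally any character, then the literal 'dc2', then the literal 'u7' (captured); then anchored at the end.
Walking the string: at [3:27] match '0uuv9bu7hhhhh- r3tmdc2u7', groups = ('0uuv', '- r3t', 'mdc2u7').
With 3 capturing groups, `findall` returns a 3-tuple per match.

[('0uuv', '- r3t', 'mdc2u7')]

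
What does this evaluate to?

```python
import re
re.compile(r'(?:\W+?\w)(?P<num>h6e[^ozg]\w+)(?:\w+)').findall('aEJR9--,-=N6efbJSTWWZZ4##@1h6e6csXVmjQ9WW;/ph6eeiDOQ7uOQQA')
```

The pattern matches one or more of a non-word character (lazy), then a word character (non-capturing group); then the literal 'h6e', then any character except [ozg], then one or more of a word character (captured as 'num'); then one or more of a word character (non-capturing group).
One capturing group, so `findall` returns just the captured substring from each match — 2 in all.

['h6e6csXVmjQ9W', 'h6eeiDOQ7uOQQ']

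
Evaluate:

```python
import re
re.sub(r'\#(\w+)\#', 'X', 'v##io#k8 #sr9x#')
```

Each match is replaced by 'X'.

'v#Xk8 X'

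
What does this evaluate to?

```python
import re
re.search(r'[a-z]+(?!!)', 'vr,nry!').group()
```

'vr'

The negative lookahead/lookbehind blocks any match where the forbidden context is present.
Unlike `match`, `search` isn't anchored — it looks for the pattern anywhere in the string.
The match spans [0:2] → 'vr'.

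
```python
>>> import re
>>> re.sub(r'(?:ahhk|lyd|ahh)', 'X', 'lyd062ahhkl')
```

'X062Xl'

Branches in `(...|...)` are attempted left-to-right; the first branch that allows the whole pattern to succeed is taken.
`sub` substitutes 'X' at each match site.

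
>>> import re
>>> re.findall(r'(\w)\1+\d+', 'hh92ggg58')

['h', 'g']

A backreference is literal: `\1` must see the identical characters the first group matched.
`findall` collects group 1 from each match (2 total).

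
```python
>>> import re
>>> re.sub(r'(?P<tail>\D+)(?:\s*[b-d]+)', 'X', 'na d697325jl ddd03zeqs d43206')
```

The pattern matches one or more of a non-digit (captured as 'tail'); then zero or more of whitespace, then one or more of a character in [b-d] (non-capturing group).
Matches: at [0:4] → 'na d'; at [10:16] → 'jl ddd'; at [18:24] → 'zeqs d'.
Every occurrence is swapped for 'X'.

'X697325X03X43206'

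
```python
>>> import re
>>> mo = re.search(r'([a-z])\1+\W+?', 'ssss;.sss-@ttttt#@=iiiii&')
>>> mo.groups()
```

('s',)

`\1` is not a pattern — it's the concrete string captured by group 1, re-applied verbatim.
`re.search` tries every starting position until one works.
The match spans [0:5] → 'ssss;'.
Captured: group 1 = 's'.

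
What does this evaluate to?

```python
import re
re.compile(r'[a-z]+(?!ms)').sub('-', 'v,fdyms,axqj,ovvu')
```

The negative lookahead/lookbehind blocks any match where the forbidden context is present.
Each match is replaced by '-'.

'-,-,-,-'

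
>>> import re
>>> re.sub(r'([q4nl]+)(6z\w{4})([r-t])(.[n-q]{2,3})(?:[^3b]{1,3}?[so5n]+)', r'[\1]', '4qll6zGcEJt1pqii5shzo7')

The replacement refers to a captured group, so each match is rewritten using its own captured text.

'[4qll]hzo7'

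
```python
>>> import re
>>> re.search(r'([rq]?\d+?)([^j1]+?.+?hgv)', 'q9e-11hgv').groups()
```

This matches optionally one of [rq], then one or more of a digit (lazy) (captured); then one or more of any character except [j1] (lazy), then one or more of any character (lazy), then the literal 'hgv' (captured).
Unlike `match`, `search` isn't anchored — it looks for the pattern anywhere in the string.
The match spans [0:9] → 'q9e-11hgv'.
Captured: group 1 = 'q9', group 2 = 'e-11hgv'.

('q9', 'e-11hgv')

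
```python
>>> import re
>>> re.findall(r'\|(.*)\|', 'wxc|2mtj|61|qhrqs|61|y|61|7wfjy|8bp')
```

['2mtj|61|qhrqs|61|y|61|7wfjy']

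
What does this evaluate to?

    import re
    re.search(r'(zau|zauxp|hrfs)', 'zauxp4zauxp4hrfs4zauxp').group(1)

Alternation tries branches left to right and keeps the first one that lets the overall match succeed at that position.
Unlike `match`, `search` isn't anchored — it looks for the pattern anywhere in the string.
The match spans [0:3] → 'zau'.
Captured: group 1 = 'zau'.

'zau'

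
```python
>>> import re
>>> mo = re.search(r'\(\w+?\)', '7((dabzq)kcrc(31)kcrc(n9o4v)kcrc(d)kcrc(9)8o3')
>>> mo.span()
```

(2, 9)

`search` walks the string left to right and returns the first match it finds.
The match spans [2:9] → '(dabzq)'.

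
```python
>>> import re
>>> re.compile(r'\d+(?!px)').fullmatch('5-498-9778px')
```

None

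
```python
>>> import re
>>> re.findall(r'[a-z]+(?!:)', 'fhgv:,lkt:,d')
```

['fhg', 'lk', 'd']

A negative assertion filters positions out without eating any characters.
No capturing groups, so `findall` returns the 3 full match strings.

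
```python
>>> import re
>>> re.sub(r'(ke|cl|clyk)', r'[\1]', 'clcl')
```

The replacement refers to a captured group, so each match is rewritten using its own captured text.

'[cl][cl]'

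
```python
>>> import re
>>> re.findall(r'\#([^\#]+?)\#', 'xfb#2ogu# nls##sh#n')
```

With a single group, `findall` returns only what that group captured — 2 items.

['2ogu', 'sh']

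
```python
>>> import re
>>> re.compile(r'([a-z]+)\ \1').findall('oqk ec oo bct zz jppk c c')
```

['c']

After group 1 captures some text, `\1` only succeeds where that same text appears again.
Matches: at [22:25] match 'c c', group 1 = 'c'.
One capturing group, so `findall` returns just the captured substring from the one match — 1 in all.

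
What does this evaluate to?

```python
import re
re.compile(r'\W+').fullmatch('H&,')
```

None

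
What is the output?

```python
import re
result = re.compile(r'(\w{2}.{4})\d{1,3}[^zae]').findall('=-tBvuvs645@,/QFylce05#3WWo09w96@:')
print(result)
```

This matches exactly 2 of a word character, then exactly 4 of any character (captured); then 1 to 3 of a digit, then any character except [zae].
Walking the string: at [2:12] match 'tBvuvs645@', group 1 = 'tBvuvs'; at [14:23] match 'QFylce05#', group 1 = 'QFylce'; at [24:33] match 'WWo09w96@', group 1 = 'WWo09w'.
Because there's exactly one group, `findall` drops the full match and keeps group 1 from each hit.

['tBvuvs', 'QFylce', 'WWo09w']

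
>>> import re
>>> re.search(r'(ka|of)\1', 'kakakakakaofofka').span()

(0, 4)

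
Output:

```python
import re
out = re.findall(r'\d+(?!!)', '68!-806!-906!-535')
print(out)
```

['6', '80', '90', '535']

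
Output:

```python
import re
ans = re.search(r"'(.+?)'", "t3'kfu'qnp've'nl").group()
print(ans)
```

The match spans [2:7] → "'kfu'".

'kfu'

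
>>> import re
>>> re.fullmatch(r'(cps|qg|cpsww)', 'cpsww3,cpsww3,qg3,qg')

None

`re.fullmatch` is like wrapping the pattern in `^…$` (in single-line mode).
Here there's no way to consume every character, so the call returns None.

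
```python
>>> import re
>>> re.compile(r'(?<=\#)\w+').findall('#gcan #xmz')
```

Lookahead/lookbehind check context without consuming it, so the matched span excludes the asserted characters.
Matches: at [1:5] → 'gcan'; at [7:10] → 'xmz'.
Since nothing is captured, `findall` lists the 2 matched substrings directly.

['gcan', 'xmz']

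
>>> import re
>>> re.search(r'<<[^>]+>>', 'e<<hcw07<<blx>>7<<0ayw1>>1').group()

The match spans [1:15] → '<<hcw07<<blx>>'.

'<<hcw07<<blx>>'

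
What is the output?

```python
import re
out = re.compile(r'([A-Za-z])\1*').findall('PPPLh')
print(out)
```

['P', 'L', 'h']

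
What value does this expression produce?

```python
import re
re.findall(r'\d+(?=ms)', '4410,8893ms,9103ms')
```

['8893', '9103']

Lookahead/lookbehind check context without consuming it, so the matched span excludes the asserted characters.
With no groups in the pattern, `findall` gives back each whole match — 2 here.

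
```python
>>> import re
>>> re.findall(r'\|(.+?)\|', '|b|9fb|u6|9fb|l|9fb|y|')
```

The `?` after the quantifier makes it lazy — it takes as little as possible before letting the rest of the pattern try.
Walking the string: at [0:3] match '|b|', group 1 = 'b'; at [6:10] match '|u6|', group 1 = 'u6'; at [13:16] match '|l|', group 1 = 'l'; at [19:22] match '|y|', group 1 = 'y'.
Because there's exactly one group, `findall` drops the full match and keeps group 1 from each hit.

['b', 'u6', 'l', 'y']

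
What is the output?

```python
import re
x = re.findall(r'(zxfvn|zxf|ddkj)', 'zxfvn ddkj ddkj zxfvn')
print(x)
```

['zxfvn', 'ddkj', 'ddkj', 'zxfvn']

`|` is ordered: at each position the engine commits to the first alternative that works.
Matches: at [0:5] match 'zxfvn', group 1 = 'zxfvn'; at [6:10] match 'ddkj', group 1 = 'ddkj'; at [11:15] match 'ddkj', group 1 = 'ddkj'; at [16:21] match 'zxfvn', group 1 = 'zxfvn'.
One capturing group, so `findall` returns just the captured substring from each match — 4 in all.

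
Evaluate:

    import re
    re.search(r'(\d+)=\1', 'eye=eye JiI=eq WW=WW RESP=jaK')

None

A backreference is literal: `\1` must see the identical characters the first group matched.
`re.search` tries every starting position until one works.
Here no position works, so the call returns None.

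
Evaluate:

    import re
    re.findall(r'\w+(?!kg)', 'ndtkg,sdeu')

A negative assertion filters positions out without eating any characters.
With no groups in the pattern, `findall` gives back each whole match — 2 here.

['ndtkg', 'sdeu']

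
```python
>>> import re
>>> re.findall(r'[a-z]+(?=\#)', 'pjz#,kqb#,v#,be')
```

['pjz', 'kqb', 'v']

The positive lookaround only admits positions where the adjacent text matches; those characters stay outside the span.
Scanning left to right: at [0:3] → 'pjz'; at [5:8] → 'kqb'; at [10:11] → 'v'.
No capturing groups, so `findall` returns the 3 full match strings.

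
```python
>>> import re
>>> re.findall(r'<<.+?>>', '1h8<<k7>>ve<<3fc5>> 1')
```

Matches: at [3:9] → '<<k7>>'; at [11:19] → '<<3fc5>>'.
`findall` yields the raw match text (2 of them) because the pattern has no groups.

['<<k7>>', '<<3fc5>>']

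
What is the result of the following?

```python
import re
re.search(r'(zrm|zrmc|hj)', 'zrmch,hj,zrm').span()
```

(0, 3)

Branches in `(...|...)` are attempted left-to-right; the first branch that allows the whole pattern to succeed is taken.
`search` walks the string left to right and returns the first match it finds.
The match spans [0:3] → 'zrm'.
Captured: group 1 = 'zrm'.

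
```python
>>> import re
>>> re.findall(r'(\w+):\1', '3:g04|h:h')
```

['h']

The backreference `\1` re-matches whatever the first group consumed, character for character.
One capturing group, so `findall` returns just the captured substring from the one match — 1 in all.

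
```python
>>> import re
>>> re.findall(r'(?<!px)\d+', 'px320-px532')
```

['20', '32']

`(?!…)`/`(?<!…)` only lets a position through if the neighbouring text does NOT match; no characters are consumed.
Walking the string: at [3:5] → '20'; at [9:11] → '32'.
`findall` yields the raw match text (2 of them) because the pattern has no groups.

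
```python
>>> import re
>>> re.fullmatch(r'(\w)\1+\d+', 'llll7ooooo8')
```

None

`\1` has to match the exact text group 1 already captured.
`re.fullmatch` is like wrapping the pattern in `^…$` (in single-line mode).
Here there's no way to consume every character, so the call returns None.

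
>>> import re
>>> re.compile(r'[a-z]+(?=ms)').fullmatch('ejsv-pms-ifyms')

None

`fullmatch` succeeds only if the pattern covers the string from start to end.
Here the string isn't matched end-to-end, so the call returns None.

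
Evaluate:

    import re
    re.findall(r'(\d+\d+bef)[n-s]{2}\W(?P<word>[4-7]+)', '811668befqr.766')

This matches one or more of a digit, then one or more of a digit, then the literal 'bef' (captured); then exactly 2 of a character in [n-s], then a non-word character; then one or more of a character in [4-7] (captured as 'word').
Walking the string: at [0:15] match '811668befqr.766', groups = ('811668bef', '766').
Multiple groups make `findall` return tuples — one 2-tuple for the one match.

[('811668bef', '766')]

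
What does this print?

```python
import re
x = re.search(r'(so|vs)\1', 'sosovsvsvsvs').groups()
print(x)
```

('so',)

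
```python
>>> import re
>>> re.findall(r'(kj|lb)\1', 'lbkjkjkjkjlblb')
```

['kj', 'kj', 'lb']

After group 1 captures some text, `\1` only succeeds where that same text appears again.
Because there's exactly one group, `findall` drops the full match and keeps group 1 from each hit.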